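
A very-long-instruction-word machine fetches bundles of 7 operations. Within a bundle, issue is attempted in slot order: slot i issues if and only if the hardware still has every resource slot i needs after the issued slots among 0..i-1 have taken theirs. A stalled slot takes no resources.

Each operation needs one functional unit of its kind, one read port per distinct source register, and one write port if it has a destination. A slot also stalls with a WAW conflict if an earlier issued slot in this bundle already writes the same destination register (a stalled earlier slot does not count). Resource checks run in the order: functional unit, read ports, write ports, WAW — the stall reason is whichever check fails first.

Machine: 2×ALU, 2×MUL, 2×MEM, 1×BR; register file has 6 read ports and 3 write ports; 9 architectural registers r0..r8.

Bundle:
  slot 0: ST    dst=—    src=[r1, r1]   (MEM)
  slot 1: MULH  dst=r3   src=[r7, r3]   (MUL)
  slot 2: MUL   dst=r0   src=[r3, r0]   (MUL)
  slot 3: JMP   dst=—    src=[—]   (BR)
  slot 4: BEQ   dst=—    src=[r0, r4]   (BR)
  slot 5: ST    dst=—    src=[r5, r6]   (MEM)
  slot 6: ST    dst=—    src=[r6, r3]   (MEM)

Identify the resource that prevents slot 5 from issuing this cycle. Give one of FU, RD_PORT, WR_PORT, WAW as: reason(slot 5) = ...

[0] MEM needs rd=1 wr=0: ok; after: ALU=2 MUL=2 MEM=1 BR=1, R=5, W=3
[1] MUL needs rd=2 wr=1: ok; after: ALU=2 MUL=1 MEM=1 BR=1, R=3, W=2
[2] MUL needs rd=2 wr=1: ok; after: ALU=2 MUL=0 MEM=1 BR=1, R=1, W=1
[3] BR needs rd=0 wr=0: ok; after: ALU=2 MUL=0 MEM=1 BR=0, R=1, W=1
[4] BR needs rd=2 wr=0: FU; after: ALU=2 MUL=0 MEM=1 BR=0, R=1, W=1
[5] MEM needs rd=2 wr=0: RD_PORT; after: ALU=2 MUL=0 MEM=1 BR=0, R=1, W=1
[6] MEM needs rd=2 wr=0: RD_PORT; after: ALU=2 MUL=0 MEM=1 BR=0, R=1, W=1

reason(slot 5) = RD_PORT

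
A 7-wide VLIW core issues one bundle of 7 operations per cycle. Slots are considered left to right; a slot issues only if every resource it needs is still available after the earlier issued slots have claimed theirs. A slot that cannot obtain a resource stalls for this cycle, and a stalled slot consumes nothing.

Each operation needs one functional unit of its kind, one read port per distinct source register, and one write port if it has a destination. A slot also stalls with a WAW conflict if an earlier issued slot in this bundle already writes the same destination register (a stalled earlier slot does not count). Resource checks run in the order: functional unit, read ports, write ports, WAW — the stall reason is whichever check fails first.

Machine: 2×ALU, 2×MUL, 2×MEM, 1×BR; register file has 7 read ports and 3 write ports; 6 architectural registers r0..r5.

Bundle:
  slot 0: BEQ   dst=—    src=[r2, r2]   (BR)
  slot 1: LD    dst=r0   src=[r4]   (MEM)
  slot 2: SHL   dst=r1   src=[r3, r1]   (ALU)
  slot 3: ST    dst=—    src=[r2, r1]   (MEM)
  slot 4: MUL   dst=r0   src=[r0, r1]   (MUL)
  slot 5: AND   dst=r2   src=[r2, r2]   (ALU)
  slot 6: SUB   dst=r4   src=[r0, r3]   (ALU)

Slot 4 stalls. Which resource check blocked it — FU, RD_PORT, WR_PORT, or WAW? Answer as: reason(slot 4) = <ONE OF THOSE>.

reason(slot 4) = RD_PORT

[0] BR needs rd=1 wr=0: ok; after: ALU=2 MUL=2 MEM=2 BR=0, R=6, W=3
[1] MEM needs rd=1 wr=1: ok; after: ALU=2 MUL=2 MEM=1 BR=0, R=5, W=2
[2] ALU needs rd=2 wr=1: ok; after: ALU=1 MUL=2 MEM=1 BR=0, R=3, W=1
[3] MEM needs rd=2 wr=0: ok; after: ALU=1 MUL=2 MEM=0 BR=0, R=1, W=1
[4] MUL needs rd=2 wr=1: RD_PORT; after: ALU=1 MUL=2 MEM=0 BR=0, R=1, W=1
[5] ALU needs rd=1 wr=1: ok; after: ALU=0 MUL=2 MEM=0 BR=0, R=0, W=0
[6] ALU needs rd=2 wr=1: FU; after: ALU=0 MUL=2 MEM=0 BR=0, R=0, W=0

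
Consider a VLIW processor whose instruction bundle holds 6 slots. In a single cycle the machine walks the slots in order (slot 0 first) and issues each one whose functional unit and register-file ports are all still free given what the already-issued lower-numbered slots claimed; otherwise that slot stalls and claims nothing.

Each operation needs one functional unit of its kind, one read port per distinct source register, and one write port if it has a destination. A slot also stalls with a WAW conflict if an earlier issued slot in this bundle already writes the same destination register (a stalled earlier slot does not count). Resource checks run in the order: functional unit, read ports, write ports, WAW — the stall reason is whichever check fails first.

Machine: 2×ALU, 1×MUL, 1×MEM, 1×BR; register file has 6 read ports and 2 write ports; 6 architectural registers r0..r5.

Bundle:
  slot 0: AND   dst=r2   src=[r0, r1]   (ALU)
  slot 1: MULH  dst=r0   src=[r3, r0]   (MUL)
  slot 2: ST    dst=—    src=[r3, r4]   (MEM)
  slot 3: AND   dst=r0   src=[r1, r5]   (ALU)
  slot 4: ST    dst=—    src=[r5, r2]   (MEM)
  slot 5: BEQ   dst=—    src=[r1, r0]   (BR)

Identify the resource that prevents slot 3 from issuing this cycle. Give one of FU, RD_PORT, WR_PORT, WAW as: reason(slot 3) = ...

reason(slot 3) = RD_PORT

slot 0 (ALU): ISSUE — free A1,Mu1,Ld1,B1 rp4 wp1
slot 1 (MUL): ISSUE — free A1,Mu0,Ld1,B1 rp2 wp0
slot 2 (MEM): ISSUE — free A1,Mu0,Ld0,B1 rp0 wp0
slot 3 (ALU): stall RD_PORT — free A1,Mu0,Ld0,B1 rp0 wp0
slot 4 (MEM): stall FU — free A1,Mu0,Ld0,B1 rp0 wp0
slot 5 (BR): stall RD_PORT — free A1,Mu0,Ld0,B1 rp0 wp0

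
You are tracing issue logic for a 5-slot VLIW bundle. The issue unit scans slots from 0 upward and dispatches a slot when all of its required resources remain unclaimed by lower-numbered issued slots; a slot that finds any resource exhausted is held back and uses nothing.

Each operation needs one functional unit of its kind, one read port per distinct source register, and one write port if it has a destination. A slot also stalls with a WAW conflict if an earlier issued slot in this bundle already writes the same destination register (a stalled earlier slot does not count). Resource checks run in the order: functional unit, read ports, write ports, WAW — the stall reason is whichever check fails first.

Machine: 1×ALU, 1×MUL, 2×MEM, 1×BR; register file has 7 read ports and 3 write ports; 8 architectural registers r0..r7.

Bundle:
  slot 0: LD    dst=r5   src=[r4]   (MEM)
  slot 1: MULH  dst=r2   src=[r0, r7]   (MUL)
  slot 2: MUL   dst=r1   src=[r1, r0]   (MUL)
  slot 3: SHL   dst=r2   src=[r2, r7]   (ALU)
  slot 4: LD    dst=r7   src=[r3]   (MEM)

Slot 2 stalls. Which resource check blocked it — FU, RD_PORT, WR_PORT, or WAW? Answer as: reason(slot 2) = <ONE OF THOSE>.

reason(slot 2) = FU

#0 MEM src=r4 dispatched  <A:1 Mu:1 Ld:1 B:1 rd:6 wr:2>
#1 MUL src=r0,r7 dispatched  <A:1 Mu:0 Ld:1 B:1 rd:4 wr:1>
#2 MUL src=r1,r0 held:FU  <A:1 Mu:0 Ld:1 B:1 rd:4 wr:1>
#3 ALU src=r2,r7 held:WAW  <A:1 Mu:0 Ld:1 B:1 rd:4 wr:1>
#4 MEM src=r3 dispatched  <A:1 Mu:0 Ld:0 B:1 rd:3 wr:0>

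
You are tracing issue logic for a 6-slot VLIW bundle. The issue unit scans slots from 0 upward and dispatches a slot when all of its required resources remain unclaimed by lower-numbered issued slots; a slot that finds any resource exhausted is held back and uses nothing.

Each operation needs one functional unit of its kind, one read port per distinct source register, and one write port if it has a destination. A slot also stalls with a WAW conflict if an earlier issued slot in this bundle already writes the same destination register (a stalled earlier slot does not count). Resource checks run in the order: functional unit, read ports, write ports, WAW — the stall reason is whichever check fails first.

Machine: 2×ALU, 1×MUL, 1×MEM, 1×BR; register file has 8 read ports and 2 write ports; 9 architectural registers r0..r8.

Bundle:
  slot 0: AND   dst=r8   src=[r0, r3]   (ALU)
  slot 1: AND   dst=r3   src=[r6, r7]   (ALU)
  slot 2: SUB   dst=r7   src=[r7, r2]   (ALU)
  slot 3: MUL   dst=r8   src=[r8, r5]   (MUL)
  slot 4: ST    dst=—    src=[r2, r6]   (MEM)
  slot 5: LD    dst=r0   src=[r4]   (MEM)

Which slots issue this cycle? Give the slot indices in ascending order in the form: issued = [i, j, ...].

issued = [0, 1, 4]

  0. ALU→r8 ⇒ go  {1A/1Mu/1Ld/1B | 6r 1w}
  1. ALU→r3 ⇒ go  {0A/1Mu/1Ld/1B | 4r 0w}
  2. ALU→r7 ⇒ no(FU)  {0A/1Mu/1Ld/1B | 4r 0w}
  3. MUL→r8 ⇒ no(WR_PORT)  {0A/1Mu/1Ld/1B | 4r 0w}
  4. MEM ⇒ go  {0A/1Mu/0Ld/1B | 2r 0w}
  5. MEM→r0 ⇒ no(FU)  {0A/1Mu/0Ld/1B | 2r 0w}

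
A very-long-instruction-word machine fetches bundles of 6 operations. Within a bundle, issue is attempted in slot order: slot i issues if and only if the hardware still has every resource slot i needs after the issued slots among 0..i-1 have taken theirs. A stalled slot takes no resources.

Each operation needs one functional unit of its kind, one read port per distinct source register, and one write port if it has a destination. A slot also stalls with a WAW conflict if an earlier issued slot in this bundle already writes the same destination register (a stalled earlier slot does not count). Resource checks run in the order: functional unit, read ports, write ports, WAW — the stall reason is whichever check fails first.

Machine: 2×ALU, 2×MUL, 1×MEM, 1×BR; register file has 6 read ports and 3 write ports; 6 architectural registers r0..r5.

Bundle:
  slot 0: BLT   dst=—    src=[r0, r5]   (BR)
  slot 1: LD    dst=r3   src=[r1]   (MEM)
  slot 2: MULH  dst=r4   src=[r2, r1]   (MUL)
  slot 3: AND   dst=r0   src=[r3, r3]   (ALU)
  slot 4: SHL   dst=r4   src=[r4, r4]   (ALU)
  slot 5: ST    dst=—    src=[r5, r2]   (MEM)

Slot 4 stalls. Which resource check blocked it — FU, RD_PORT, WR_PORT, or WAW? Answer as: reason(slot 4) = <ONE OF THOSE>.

slot 0 (BR): ISSUE — free A2,Mu2,Ld1,B0 rp4 wp3
slot 1 (MEM): ISSUE — free A2,Mu2,Ld0,B0 rp3 wp2
slot 2 (MUL): ISSUE — free A2,Mu1,Ld0,B0 rp1 wp1
slot 3 (ALU): ISSUE — free A1,Mu1,Ld0,B0 rp0 wp0
slot 4 (ALU): stall RD_PORT — free A1,Mu1,Ld0,B0 rp0 wp0
slot 5 (MEM): stall FU — free A1,Mu1,Ld0,B0 rp0 wp0

reason(slot 4) = RD_PORT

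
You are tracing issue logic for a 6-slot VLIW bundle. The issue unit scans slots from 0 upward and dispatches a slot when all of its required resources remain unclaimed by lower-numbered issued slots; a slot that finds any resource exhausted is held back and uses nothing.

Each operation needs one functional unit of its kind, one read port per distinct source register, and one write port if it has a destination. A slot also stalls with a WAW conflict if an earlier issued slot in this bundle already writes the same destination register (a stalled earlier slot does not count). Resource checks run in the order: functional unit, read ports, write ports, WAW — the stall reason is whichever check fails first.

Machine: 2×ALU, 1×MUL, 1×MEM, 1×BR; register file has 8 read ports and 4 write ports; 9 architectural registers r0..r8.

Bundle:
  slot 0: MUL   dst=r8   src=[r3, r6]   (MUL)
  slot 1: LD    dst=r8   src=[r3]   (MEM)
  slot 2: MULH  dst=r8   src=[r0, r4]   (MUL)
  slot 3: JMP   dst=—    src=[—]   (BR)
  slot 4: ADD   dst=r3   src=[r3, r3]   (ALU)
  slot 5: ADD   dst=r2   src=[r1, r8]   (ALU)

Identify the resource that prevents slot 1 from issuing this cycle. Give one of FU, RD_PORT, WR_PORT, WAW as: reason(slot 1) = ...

reason(slot 1) = WAW

  0. MUL→r8 ⇒ go  {2A/0Mu/1Ld/1B | 6r 3w}
  1. MEM→r8 ⇒ no(WAW)  {2A/0Mu/1Ld/1B | 6r 3w}
  2. MUL→r8 ⇒ no(FU)  {2A/0Mu/1Ld/1B | 6r 3w}
  3. BR ⇒ go  {2A/0Mu/1Ld/0B | 6r 3w}
  4. ALU→r3 ⇒ go  {1A/0Mu/1Ld/0B | 5r 2w}
  5. ALU→r2 ⇒ go  {0A/0Mu/1Ld/0B | 3r 1w}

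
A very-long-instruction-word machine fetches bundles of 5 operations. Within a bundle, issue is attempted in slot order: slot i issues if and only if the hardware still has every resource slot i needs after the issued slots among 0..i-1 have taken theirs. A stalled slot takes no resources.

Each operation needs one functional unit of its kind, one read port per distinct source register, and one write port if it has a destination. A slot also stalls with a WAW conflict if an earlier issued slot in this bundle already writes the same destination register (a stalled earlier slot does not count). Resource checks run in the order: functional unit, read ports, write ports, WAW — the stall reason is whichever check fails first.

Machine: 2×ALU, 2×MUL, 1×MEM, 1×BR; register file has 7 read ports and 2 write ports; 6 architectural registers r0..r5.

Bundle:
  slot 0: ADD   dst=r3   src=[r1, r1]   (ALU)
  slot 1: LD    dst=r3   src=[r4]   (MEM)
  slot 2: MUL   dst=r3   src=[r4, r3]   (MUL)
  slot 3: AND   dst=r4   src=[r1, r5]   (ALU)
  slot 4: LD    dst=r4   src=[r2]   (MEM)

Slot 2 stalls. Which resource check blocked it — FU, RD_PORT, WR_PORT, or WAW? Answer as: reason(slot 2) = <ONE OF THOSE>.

#0 ALU src=r1,r1 dispatched  <A:1 Mu:2 Ld:1 B:1 rd:6 wr:1>
#1 MEM src=r4 held:WAW  <A:1 Mu:2 Ld:1 B:1 rd:6 wr:1>
#2 MUL src=r4,r3 held:WAW  <A:1 Mu:2 Ld:1 B:1 rd:6 wr:1>
#3 ALU src=r1,r5 dispatched  <A:0 Mu:2 Ld:1 B:1 rd:4 wr:0>
#4 MEM src=r2 held:WR_PORT  <A:0 Mu:2 Ld:1 B:1 rd:4 wr:0>

reason(slot 2) = WAW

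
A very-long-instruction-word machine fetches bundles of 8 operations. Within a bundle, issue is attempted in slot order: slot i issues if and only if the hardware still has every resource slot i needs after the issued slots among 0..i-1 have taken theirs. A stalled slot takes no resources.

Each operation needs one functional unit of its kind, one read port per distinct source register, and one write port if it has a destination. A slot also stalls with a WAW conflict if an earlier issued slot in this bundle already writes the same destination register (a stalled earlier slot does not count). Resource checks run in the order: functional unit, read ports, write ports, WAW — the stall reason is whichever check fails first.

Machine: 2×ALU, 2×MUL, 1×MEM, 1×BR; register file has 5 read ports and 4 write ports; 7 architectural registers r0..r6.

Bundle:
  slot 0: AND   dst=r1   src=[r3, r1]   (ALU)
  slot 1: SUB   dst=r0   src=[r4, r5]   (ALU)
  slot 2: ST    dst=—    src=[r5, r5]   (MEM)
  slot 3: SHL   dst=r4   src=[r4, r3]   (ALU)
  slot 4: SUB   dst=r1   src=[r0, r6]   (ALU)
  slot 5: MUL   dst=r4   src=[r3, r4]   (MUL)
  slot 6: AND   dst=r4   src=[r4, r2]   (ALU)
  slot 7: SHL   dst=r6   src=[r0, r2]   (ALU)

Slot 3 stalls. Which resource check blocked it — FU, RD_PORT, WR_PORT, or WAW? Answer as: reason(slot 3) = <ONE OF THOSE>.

slot 0 (ALU): ISSUE — free A1,Mu2,Ld1,B1 rp3 wp3
slot 1 (ALU): ISSUE — free A0,Mu2,Ld1,B1 rp1 wp2
slot 2 (MEM): ISSUE — free A0,Mu2,Ld0,B1 rp0 wp2
slot 3 (ALU): stall FU — free A0,Mu2,Ld0,B1 rp0 wp2
slot 4 (ALU): stall FU — free A0,Mu2,Ld0,B1 rp0 wp2
slot 5 (MUL): stall RD_PORT — free A0,Mu2,Ld0,B1 rp0 wp2
slot 6 (ALU): stall FU — free A0,Mu2,Ld0,B1 rp0 wp2
slot 7 (ALU): stall FU — free A0,Mu2,Ld0,B1 rp0 wp2

reason(slot 3) = FU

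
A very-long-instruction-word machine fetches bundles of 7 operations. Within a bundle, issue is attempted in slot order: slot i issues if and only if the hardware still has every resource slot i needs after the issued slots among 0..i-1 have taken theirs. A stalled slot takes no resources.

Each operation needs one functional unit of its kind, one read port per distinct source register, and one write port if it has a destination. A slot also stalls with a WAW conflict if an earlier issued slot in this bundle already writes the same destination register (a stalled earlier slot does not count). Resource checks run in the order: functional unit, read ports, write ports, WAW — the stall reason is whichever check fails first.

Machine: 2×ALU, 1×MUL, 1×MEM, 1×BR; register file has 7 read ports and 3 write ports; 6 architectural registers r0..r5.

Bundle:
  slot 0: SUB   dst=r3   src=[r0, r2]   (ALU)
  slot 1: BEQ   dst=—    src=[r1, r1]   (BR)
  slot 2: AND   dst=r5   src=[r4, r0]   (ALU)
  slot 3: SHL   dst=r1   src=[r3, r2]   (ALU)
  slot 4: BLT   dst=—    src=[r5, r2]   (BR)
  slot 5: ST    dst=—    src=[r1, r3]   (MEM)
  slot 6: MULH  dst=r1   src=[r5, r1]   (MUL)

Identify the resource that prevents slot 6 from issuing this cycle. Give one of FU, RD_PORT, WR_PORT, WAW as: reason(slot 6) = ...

reason(slot 6) = RD_PORT

slot 0 (ALU): ISSUE — free A1,Mu1,Ld1,B1 rp5 wp2
slot 1 (BR): ISSUE — free A1,Mu1,Ld1,B0 rp4 wp2
slot 2 (ALU): ISSUE — free A0,Mu1,Ld1,B0 rp2 wp1
slot 3 (ALU): stall FU — free A0,Mu1,Ld1,B0 rp2 wp1
slot 4 (BR): stall FU — free A0,Mu1,Ld1,B0 rp2 wp1
slot 5 (MEM): ISSUE — free A0,Mu1,Ld0,B0 rp0 wp1
slot 6 (MUL): stall RD_PORT — free A0,Mu1,Ld0,B0 rp0 wp1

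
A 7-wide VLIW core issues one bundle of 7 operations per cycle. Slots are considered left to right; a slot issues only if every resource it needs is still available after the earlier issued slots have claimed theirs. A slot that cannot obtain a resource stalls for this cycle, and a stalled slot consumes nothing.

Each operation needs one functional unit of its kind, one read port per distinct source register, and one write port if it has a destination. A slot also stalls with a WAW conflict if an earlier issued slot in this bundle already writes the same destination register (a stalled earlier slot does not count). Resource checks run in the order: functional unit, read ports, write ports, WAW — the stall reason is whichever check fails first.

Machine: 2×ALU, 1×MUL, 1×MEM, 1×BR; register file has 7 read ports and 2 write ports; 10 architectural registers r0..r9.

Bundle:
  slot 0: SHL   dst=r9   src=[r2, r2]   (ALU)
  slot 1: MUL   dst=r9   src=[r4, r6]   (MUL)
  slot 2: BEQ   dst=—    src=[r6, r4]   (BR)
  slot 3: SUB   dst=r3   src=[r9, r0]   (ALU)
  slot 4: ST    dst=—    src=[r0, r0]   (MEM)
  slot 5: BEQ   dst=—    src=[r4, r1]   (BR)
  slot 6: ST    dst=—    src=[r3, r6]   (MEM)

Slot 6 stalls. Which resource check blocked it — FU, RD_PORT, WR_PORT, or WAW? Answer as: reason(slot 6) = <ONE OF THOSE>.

reason(slot 6) = FU

[0] ALU needs rd=1 wr=1: ok; after: ALU=1 MUL=1 MEM=1 BR=1, R=6, W=1
[1] MUL needs rd=2 wr=1: WAW; after: ALU=1 MUL=1 MEM=1 BR=1, R=6, W=1
[2] BR needs rd=2 wr=0: ok; after: ALU=1 MUL=1 MEM=1 BR=0, R=4, W=1
[3] ALU needs rd=2 wr=1: ok; after: ALU=0 MUL=1 MEM=1 BR=0, R=2, W=0
[4] MEM needs rd=1 wr=0: ok; after: ALU=0 MUL=1 MEM=0 BR=0, R=1, W=0
[5] BR needs rd=2 wr=0: FU; after: ALU=0 MUL=1 MEM=0 BR=0, R=1, W=0
[6] MEM needs rd=2 wr=0: FU; after: ALU=0 MUL=1 MEM=0 BR=0, R=1, W=0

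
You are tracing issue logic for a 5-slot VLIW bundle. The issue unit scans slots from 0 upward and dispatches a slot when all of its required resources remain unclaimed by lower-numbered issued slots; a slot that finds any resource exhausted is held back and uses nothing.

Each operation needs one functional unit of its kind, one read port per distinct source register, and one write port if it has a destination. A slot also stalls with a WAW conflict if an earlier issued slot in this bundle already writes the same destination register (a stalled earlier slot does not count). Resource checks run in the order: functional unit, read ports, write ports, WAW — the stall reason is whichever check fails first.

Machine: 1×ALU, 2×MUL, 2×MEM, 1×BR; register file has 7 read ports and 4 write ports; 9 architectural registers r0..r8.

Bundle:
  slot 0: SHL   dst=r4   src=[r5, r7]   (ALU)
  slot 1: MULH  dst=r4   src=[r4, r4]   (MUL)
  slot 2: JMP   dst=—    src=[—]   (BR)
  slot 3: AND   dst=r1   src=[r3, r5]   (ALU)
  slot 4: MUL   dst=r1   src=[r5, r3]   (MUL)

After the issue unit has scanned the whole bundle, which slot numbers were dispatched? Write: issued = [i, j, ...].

issued = [0, 2, 4]

(0) want 1×ALU +2rd +1wr — yes → AL0|MU2|ME2|BR1|rd5|wr3
(1) want 1×MUL +1rd +1wr — WAW → AL0|MU2|ME2|BR1|rd5|wr3
(2) want 1×BR +0rd +0wr — yes → AL0|MU2|ME2|BR0|rd5|wr3
(3) want 1×ALU +2rd +1wr — FU → AL0|MU2|ME2|BR0|rd5|wr3
(4) want 1×MUL +2rd +1wr — yes → AL0|MU1|ME2|BR0|rd3|wr2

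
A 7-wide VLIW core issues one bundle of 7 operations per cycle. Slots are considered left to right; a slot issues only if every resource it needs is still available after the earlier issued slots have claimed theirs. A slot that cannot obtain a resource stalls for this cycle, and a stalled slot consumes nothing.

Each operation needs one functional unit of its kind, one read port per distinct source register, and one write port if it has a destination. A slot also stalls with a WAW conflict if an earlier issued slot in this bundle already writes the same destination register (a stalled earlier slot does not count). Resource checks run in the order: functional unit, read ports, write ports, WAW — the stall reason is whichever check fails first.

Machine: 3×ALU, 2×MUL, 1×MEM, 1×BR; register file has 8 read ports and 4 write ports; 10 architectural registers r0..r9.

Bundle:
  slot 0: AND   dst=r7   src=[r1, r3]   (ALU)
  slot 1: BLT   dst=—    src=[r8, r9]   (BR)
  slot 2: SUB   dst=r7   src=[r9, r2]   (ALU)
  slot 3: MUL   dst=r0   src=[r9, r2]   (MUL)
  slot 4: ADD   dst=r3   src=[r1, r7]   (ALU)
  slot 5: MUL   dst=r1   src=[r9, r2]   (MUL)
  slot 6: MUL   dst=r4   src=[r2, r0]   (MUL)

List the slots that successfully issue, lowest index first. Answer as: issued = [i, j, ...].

issued = [0, 1, 3, 4]

  0. ALU→r7 ⇒ go  {2A/2Mu/1Ld/1B | 6r 3w}
  1. BR ⇒ go  {2A/2Mu/1Ld/0B | 4r 3w}
  2. ALU→r7 ⇒ no(WAW)  {2A/2Mu/1Ld/0B | 4r 3w}
  3. MUL→r0 ⇒ go  {2A/1Mu/1Ld/0B | 2r 2w}
  4. ALU→r3 ⇒ go  {1A/1Mu/1Ld/0B | 0r 1w}
  5. MUL→r1 ⇒ no(RD_PORT)  {1A/1Mu/1Ld/0B | 0r 1w}
  6. MUL→r4 ⇒ no(RD_PORT)  {1A/1Mu/1Ld/0B | 0r 1w}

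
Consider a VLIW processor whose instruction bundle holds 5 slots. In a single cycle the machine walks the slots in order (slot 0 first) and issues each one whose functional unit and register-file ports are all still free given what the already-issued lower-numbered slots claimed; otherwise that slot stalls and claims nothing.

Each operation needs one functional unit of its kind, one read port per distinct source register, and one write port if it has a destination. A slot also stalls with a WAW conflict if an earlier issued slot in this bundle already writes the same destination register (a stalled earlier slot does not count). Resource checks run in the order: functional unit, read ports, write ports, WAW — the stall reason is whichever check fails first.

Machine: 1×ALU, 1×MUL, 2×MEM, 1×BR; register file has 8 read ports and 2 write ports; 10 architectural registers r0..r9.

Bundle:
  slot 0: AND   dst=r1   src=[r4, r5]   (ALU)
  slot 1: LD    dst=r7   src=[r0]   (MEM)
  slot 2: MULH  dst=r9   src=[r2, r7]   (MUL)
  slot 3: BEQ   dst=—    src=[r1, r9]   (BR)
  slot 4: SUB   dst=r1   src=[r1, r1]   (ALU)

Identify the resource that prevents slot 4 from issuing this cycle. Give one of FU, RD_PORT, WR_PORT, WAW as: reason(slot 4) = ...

reason(slot 4) = FU

#0 ALU src=r4,r5 dispatched  <A:0 Mu:1 Ld:2 B:1 rd:6 wr:1>
#1 MEM src=r0 dispatched  <A:0 Mu:1 Ld:1 B:1 rd:5 wr:0>
#2 MUL src=r2,r7 held:WR_PORT  <A:0 Mu:1 Ld:1 B:1 rd:5 wr:0>
#3 BR src=r1,r9 dispatched  <A:0 Mu:1 Ld:1 B:0 rd:3 wr:0>
#4 ALU src=r1,r1 held:FU  <A:0 Mu:1 Ld:1 B:0 rd:3 wr:0>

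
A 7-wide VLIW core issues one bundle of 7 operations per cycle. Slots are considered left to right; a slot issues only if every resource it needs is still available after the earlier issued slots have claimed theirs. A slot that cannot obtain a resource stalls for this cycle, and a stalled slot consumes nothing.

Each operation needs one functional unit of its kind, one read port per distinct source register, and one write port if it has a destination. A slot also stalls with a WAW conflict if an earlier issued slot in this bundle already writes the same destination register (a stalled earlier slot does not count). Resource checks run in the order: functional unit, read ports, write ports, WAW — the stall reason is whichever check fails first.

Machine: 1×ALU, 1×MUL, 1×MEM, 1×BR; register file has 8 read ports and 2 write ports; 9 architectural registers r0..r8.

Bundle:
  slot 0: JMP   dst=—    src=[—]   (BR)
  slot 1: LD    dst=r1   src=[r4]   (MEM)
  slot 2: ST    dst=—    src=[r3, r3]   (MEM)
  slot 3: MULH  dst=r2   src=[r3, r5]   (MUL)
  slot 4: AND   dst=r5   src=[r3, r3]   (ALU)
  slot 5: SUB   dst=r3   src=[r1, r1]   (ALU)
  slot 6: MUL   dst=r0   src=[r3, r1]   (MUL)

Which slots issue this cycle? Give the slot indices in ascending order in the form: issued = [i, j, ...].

[0] BR needs rd=0 wr=0: ok; after: ALU=1 MUL=1 MEM=1 BR=0, R=8, W=2
[1] MEM needs rd=1 wr=1: ok; after: ALU=1 MUL=1 MEM=0 BR=0, R=7, W=1
[2] MEM needs rd=1 wr=0: FU; after: ALU=1 MUL=1 MEM=0 BR=0, R=7, W=1
[3] MUL needs rd=2 wr=1: ok; after: ALU=1 MUL=0 MEM=0 BR=0, R=5, W=0
[4] ALU needs rd=1 wr=1: WR_PORT; after: ALU=1 MUL=0 MEM=0 BR=0, R=5, W=0
[5] ALU needs rd=1 wr=1: WR_PORT; after: ALU=1 MUL=0 MEM=0 BR=0, R=5, W=0
[6] MUL needs rd=2 wr=1: FU; after: ALU=1 MUL=0 MEM=0 BR=0, R=5, W=0

issued = [0, 1, 3]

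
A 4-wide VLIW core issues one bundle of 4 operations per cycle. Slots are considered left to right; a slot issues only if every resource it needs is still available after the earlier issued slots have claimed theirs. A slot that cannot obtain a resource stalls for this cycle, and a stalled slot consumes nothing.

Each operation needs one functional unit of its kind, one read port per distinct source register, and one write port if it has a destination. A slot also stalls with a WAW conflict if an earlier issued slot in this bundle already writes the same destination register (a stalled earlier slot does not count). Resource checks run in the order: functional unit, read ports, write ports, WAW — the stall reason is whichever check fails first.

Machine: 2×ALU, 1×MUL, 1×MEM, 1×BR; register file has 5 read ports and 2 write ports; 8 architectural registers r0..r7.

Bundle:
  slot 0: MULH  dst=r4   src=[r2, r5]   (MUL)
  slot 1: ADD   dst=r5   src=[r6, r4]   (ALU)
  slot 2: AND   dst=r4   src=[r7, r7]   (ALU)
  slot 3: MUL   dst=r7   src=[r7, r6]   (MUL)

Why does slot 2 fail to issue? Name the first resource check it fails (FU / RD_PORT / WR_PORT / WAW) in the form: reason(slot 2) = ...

(0) want 1×MUL +2rd +1wr — yes → AL2|MU0|ME1|BR1|rd3|wr1
(1) want 1×ALU +2rd +1wr — yes → AL1|MU0|ME1|BR1|rd1|wr0
(2) want 1×ALU +1rd +1wr — WR_PORT → AL1|MU0|ME1|BR1|rd1|wr0
(3) want 1×MUL +2rd +1wr — FU → AL1|MU0|ME1|BR1|rd1|wr0

reason(slot 2) = WR_PORT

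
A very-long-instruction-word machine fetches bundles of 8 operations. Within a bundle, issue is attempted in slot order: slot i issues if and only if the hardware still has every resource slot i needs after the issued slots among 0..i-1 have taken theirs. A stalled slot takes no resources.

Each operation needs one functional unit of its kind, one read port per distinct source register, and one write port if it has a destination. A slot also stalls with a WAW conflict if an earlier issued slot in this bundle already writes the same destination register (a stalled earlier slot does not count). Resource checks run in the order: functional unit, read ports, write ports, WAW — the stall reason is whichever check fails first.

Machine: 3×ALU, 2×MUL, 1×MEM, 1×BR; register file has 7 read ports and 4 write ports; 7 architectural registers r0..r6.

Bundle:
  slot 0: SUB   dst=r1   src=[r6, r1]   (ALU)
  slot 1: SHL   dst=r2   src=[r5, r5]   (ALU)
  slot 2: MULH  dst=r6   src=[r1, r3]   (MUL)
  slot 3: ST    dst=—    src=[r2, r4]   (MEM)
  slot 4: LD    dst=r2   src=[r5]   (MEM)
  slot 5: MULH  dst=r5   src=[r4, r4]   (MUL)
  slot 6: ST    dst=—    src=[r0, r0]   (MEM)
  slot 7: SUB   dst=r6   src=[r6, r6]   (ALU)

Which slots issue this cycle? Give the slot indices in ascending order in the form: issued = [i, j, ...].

issued = [0, 1, 2, 3]

#0 ALU src=r6,r1 dispatched  <A:2 Mu:2 Ld:1 B:1 rd:5 wr:3>
#1 ALU src=r5,r5 dispatched  <A:1 Mu:2 Ld:1 B:1 rd:4 wr:2>
#2 MUL src=r1,r3 dispatched  <A:1 Mu:1 Ld:1 B:1 rd:2 wr:1>
#3 MEM src=r2,r4 dispatched  <A:1 Mu:1 Ld:0 B:1 rd:0 wr:1>
#4 MEM src=r5 held:FU  <A:1 Mu:1 Ld:0 B:1 rd:0 wr:1>
#5 MUL src=r4,r4 held:RD_PORT  <A:1 Mu:1 Ld:0 B:1 rd:0 wr:1>
#6 MEM src=r0,r0 held:FU  <A:1 Mu:1 Ld:0 B:1 rd:0 wr:1>
#7 ALU src=r6,r6 held:RD_PORT  <A:1 Mu:1 Ld:0 B:1 rd:0 wr:1>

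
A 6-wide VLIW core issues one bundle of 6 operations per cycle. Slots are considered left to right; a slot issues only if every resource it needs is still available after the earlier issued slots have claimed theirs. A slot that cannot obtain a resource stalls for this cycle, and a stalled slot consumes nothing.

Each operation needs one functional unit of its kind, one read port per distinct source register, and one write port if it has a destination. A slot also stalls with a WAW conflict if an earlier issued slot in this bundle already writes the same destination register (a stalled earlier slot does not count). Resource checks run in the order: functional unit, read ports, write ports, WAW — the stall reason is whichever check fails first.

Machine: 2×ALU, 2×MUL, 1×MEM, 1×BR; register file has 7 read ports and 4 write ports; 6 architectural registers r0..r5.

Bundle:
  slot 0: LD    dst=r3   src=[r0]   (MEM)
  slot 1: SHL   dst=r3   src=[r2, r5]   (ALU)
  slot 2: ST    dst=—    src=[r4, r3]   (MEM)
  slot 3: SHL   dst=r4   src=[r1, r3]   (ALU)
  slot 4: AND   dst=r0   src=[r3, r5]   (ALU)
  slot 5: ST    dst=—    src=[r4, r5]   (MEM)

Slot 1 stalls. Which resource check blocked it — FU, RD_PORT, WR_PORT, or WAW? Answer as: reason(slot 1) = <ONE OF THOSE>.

reason(slot 1) = WAW

#0 MEM src=r0 dispatched  <A:2 Mu:2 Ld:0 B:1 rd:6 wr:3>
#1 ALU src=r2,r5 held:WAW  <A:2 Mu:2 Ld:0 B:1 rd:6 wr:3>
#2 MEM src=r4,r3 held:FU  <A:2 Mu:2 Ld:0 B:1 rd:6 wr:3>
#3 ALU src=r1,r3 dispatched  <A:1 Mu:2 Ld:0 B:1 rd:4 wr:2>
#4 ALU src=r3,r5 dispatched  <A:0 Mu:2 Ld:0 B:1 rd:2 wr:1>
#5 MEM src=r4,r5 held:FU  <A:0 Mu:2 Ld:0 B:1 rd:2 wr:1>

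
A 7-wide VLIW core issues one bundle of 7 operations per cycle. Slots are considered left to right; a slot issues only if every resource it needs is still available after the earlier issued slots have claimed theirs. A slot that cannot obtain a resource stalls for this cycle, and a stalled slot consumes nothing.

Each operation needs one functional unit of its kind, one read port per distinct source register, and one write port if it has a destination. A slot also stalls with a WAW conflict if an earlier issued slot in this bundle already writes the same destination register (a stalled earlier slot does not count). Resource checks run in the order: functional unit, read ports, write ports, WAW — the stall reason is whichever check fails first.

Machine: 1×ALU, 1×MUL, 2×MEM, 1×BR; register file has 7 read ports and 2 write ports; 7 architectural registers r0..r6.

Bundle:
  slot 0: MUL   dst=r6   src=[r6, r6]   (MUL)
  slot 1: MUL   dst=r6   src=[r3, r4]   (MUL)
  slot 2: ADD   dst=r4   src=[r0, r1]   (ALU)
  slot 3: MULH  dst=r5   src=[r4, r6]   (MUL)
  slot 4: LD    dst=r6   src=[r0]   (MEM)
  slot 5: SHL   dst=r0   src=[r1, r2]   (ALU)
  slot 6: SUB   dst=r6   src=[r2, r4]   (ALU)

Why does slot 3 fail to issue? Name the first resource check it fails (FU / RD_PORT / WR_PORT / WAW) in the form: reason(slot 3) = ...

reason(slot 3) = FU

[0] MUL needs rd=1 wr=1: ok; after: ALU=1 MUL=0 MEM=2 BR=1, R=6, W=1
[1] MUL needs rd=2 wr=1: FU; after: ALU=1 MUL=0 MEM=2 BR=1, R=6, W=1
[2] ALU needs rd=2 wr=1: ok; after: ALU=0 MUL=0 MEM=2 BR=1, R=4, W=0
[3] MUL needs rd=2 wr=1: FU; after: ALU=0 MUL=0 MEM=2 BR=1, R=4, W=0
[4] MEM needs rd=1 wr=1: WR_PORT; after: ALU=0 MUL=0 MEM=2 BR=1, R=4, W=0
[5] ALU needs rd=2 wr=1: FU; after: ALU=0 MUL=0 MEM=2 BR=1, R=4, W=0
[6] ALU needs rd=2 wr=1: FU; after: ALU=0 MUL=0 MEM=2 BR=1, R=4, W=0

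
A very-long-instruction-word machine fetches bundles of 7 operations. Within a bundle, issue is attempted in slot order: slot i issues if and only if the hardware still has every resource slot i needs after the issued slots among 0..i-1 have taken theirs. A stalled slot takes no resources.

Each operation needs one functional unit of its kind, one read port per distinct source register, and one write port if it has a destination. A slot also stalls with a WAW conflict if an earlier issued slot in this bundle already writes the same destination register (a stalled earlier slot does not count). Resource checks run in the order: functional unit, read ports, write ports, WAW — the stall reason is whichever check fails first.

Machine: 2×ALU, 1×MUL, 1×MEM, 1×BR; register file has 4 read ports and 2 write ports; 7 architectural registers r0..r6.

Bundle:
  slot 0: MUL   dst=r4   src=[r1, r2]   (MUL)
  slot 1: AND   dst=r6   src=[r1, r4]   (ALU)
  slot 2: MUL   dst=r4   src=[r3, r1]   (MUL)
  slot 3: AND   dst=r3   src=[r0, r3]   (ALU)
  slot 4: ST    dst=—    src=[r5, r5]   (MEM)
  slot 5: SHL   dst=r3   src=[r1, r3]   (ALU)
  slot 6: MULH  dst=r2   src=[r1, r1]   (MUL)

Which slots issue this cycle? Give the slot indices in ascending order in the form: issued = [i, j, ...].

[0] MUL needs rd=2 wr=1: ok; after: ALU=2 MUL=0 MEM=1 BR=1, R=2, W=1
[1] ALU needs rd=2 wr=1: ok; after: ALU=1 MUL=0 MEM=1 BR=1, R=0, W=0
[2] MUL needs rd=2 wr=1: FU; after: ALU=1 MUL=0 MEM=1 BR=1, R=0, W=0
[3] ALU needs rd=2 wr=1: RD_PORT; after: ALU=1 MUL=0 MEM=1 BR=1, R=0, W=0
[4] MEM needs rd=1 wr=0: RD_PORT; after: ALU=1 MUL=0 MEM=1 BR=1, R=0, W=0
[5] ALU needs rd=2 wr=1: RD_PORT; after: ALU=1 MUL=0 MEM=1 BR=1, R=0, W=0
[6] MUL needs rd=1 wr=1: FU; after: ALU=1 MUL=0 MEM=1 BR=1, R=0, W=0

issued = [0, 1]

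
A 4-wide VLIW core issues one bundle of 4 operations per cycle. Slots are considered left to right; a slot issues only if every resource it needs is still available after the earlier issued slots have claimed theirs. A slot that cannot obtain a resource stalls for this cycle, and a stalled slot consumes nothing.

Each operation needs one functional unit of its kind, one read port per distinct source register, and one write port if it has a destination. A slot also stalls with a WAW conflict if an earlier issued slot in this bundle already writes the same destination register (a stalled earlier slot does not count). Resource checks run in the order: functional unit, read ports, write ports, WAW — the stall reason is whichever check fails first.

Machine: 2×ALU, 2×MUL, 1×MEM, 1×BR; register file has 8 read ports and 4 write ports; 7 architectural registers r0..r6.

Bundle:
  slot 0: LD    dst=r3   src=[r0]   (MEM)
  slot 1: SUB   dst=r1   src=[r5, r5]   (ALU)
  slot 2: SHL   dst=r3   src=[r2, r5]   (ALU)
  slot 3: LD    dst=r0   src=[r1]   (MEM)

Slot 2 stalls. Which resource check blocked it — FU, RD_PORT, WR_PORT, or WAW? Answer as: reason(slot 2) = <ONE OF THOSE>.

  0. MEM→r3 ⇒ go  {2A/2Mu/0Ld/1B | 7r 3w}
  1. ALU→r1 ⇒ go  {1A/2Mu/0Ld/1B | 6r 2w}
  2. ALU→r3 ⇒ no(WAW)  {1A/2Mu/0Ld/1B | 6r 2w}
  3. MEM→r0 ⇒ no(FU)  {1A/2Mu/0Ld/1B | 6r 2w}

reason(slot 2) = WAW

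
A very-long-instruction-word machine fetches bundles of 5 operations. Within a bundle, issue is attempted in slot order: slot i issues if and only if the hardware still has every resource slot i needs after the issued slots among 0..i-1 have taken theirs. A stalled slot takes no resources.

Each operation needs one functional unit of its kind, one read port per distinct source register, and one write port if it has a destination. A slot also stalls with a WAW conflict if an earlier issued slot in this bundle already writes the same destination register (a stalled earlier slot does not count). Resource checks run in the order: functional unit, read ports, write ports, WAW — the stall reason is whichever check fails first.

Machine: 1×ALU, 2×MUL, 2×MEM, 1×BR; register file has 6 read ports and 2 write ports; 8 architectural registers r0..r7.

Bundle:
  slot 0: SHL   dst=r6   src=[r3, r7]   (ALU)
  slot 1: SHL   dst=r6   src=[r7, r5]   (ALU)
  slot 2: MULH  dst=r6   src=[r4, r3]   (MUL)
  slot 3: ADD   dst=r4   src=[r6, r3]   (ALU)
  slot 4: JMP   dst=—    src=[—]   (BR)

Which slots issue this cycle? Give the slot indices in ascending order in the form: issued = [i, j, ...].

issued = [0, 4]

(0) want 1×ALU +2rd +1wr — yes → AL0|MU2|ME2|BR1|rd4|wr1
(1) want 1×ALU +2rd +1wr — FU → AL0|MU2|ME2|BR1|rd4|wr1
(2) want 1×MUL +2rd +1wr — WAW → AL0|MU2|ME2|BR1|rd4|wr1
(3) want 1×ALU +2rd +1wr — FU → AL0|MU2|ME2|BR1|rd4|wr1
(4) want 1×BR +0rd +0wr — yes → AL0|MU2|ME2|BR0|rd4|wr1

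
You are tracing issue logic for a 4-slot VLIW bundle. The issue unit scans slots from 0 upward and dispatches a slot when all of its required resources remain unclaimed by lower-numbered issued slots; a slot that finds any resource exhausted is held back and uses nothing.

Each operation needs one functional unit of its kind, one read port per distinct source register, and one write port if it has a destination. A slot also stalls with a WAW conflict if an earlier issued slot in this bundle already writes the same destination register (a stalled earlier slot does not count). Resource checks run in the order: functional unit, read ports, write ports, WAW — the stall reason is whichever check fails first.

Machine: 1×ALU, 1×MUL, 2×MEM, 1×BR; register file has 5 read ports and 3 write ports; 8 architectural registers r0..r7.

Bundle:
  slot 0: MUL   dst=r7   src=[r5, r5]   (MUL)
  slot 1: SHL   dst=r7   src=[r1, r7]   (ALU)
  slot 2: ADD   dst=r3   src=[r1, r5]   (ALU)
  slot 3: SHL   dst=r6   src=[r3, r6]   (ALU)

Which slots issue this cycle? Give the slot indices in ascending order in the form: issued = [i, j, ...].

issued = [0, 2]

[0] MUL needs rd=1 wr=1: ok; after: ALU=1 MUL=0 MEM=2 BR=1, R=4, W=2
[1] ALU needs rd=2 wr=1: WAW; after: ALU=1 MUL=0 MEM=2 BR=1, R=4, W=2
[2] ALU needs rd=2 wr=1: ok; after: ALU=0 MUL=0 MEM=2 BR=1, R=2, W=1
[3] ALU needs rd=2 wr=1: FU; after: ALU=0 MUL=0 MEM=2 BR=1, R=2, W=1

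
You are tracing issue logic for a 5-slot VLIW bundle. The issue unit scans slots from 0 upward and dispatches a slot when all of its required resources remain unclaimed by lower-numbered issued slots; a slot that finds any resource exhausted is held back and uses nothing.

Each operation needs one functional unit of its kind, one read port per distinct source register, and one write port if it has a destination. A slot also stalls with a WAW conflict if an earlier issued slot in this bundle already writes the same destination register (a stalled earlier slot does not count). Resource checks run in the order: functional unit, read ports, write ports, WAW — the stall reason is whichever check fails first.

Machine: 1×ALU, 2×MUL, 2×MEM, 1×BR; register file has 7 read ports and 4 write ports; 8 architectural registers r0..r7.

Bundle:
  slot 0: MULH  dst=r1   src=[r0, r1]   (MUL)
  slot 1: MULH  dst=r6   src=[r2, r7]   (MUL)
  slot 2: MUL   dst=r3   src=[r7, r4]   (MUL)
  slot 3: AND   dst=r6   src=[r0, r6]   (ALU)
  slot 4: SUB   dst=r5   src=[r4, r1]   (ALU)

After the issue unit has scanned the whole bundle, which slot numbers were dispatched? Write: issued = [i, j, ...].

slot 0 (MUL): ISSUE — free A1,Mu1,Ld2,B1 rp5 wp3
slot 1 (MUL): ISSUE — free A1,Mu0,Ld2,B1 rp3 wp2
slot 2 (MUL): stall FU — free A1,Mu0,Ld2,B1 rp3 wp2
slot 3 (ALU): stall WAW — free A1,Mu0,Ld2,B1 rp3 wp2
slot 4 (ALU): ISSUE — free A0,Mu0,Ld2,B1 rp1 wp1

issued = [0, 1, 4]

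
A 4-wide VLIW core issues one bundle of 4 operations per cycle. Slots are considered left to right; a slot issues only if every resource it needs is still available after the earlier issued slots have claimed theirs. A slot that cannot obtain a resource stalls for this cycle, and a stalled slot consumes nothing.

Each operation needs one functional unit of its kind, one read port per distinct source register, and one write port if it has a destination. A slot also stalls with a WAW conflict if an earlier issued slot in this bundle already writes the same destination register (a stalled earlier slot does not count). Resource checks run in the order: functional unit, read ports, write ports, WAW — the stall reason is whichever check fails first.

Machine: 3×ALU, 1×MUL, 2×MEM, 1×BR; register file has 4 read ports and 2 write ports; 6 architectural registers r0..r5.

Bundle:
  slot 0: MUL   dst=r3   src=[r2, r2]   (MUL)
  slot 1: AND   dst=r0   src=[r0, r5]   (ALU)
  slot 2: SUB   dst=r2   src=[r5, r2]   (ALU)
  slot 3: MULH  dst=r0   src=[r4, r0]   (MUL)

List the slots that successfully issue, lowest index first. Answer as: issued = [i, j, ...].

slot 0 (MUL): ISSUE — free A3,Mu0,Ld2,B1 rp3 wp1
slot 1 (ALU): ISSUE — free A2,Mu0,Ld2,B1 rp1 wp0
slot 2 (ALU): stall RD_PORT — free A2,Mu0,Ld2,B1 rp1 wp0
slot 3 (MUL): stall FU — free A2,Mu0,Ld2,B1 rp1 wp0

issued = [0, 1]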